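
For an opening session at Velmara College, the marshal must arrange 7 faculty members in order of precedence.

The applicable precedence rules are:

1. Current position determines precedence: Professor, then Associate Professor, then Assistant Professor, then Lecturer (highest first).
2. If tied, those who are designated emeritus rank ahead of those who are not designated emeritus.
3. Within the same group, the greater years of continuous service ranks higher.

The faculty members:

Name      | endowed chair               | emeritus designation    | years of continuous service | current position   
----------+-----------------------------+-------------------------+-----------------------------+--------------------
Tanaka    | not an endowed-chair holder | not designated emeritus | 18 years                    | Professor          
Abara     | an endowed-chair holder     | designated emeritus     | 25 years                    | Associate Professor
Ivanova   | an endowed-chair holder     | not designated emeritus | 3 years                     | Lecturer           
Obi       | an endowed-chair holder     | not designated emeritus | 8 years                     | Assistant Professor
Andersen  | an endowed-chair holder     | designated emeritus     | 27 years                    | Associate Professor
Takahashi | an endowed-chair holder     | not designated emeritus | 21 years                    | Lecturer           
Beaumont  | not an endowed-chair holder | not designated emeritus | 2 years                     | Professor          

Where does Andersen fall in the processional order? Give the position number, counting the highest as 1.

3

By current position: Tanaka and Beaumont (Professor); then Andersen and Abara (Associate Professor); then Obi (Assistant Professor); then Takahashi and Ivanova (Lecturer).
Tanaka and Beaumont are each not designated emeritus, so the next rule applies.
Among Tanaka and Beaumont, by years of continuous service (higher first): Tanaka (18 years) before Beaumont (2 years).
Andersen and Abara are each designated emeritus, so the next rule applies.
Among Andersen and Abara, by years of continuous service (higher first): Andersen (27 years) before Abara (25 years).
Takahashi and Ivanova are each not designated emeritus, so the next rule applies.
Among Takahashi and Ivanova, by years of continuous service (higher first): Takahashi (21 years) before Ivanova (3 years).
Order: Tanaka, Beaumont, Andersen, Abara, Obi, Takahashi, Ivanova. So position 3.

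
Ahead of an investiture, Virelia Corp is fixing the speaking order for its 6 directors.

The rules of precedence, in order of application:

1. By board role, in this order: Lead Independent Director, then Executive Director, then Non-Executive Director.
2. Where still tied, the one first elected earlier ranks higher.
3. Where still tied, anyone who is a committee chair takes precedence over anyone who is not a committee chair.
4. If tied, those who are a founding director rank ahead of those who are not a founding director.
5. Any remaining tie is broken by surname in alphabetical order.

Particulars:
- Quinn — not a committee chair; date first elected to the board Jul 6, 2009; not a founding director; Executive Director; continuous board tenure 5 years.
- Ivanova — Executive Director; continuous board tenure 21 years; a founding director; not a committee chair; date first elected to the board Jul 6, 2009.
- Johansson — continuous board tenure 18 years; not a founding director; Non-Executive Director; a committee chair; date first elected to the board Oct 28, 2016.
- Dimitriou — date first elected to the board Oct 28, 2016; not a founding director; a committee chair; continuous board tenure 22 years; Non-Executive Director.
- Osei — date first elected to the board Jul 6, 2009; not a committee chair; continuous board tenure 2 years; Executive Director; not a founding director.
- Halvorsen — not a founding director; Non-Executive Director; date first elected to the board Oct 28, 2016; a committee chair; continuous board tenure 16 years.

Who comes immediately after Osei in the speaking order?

By board role: Ivanova, Osei and Quinn (Executive Director); then Dimitriou, Halvorsen and Johansson (Non-Executive Director).
Ivanova, Osei and Quinn all have date first elected to the board Jul 6, 2009, so the next rule applies.
Ivanova, Osei and Quinn are each not a committee chair, so the next rule applies.
Among Ivanova, Osei and Quinn, a founding director before not a founding director: Ivanova (a founding director) before Osei and Quinn (not a founding director).
Among Osei and Quinn, alphabetically by surname: Osei before Quinn.
Dimitriou, Halvorsen and Johansson all have date first elected to the board Oct 28, 2016, so the next rule applies.
Dimitriou, Halvorsen and Johansson are each a committee chair, so the next rule applies.
Dimitriou, Halvorsen and Johansson are each not a founding director, so the next rule applies.
Among Dimitriou, Halvorsen and Johansson, alphabetically by surname: Dimitriou before Halvorsen before Johansson.
Order: Ivanova, Osei, Quinn, Dimitriou, Halvorsen, Johansson.

Quinn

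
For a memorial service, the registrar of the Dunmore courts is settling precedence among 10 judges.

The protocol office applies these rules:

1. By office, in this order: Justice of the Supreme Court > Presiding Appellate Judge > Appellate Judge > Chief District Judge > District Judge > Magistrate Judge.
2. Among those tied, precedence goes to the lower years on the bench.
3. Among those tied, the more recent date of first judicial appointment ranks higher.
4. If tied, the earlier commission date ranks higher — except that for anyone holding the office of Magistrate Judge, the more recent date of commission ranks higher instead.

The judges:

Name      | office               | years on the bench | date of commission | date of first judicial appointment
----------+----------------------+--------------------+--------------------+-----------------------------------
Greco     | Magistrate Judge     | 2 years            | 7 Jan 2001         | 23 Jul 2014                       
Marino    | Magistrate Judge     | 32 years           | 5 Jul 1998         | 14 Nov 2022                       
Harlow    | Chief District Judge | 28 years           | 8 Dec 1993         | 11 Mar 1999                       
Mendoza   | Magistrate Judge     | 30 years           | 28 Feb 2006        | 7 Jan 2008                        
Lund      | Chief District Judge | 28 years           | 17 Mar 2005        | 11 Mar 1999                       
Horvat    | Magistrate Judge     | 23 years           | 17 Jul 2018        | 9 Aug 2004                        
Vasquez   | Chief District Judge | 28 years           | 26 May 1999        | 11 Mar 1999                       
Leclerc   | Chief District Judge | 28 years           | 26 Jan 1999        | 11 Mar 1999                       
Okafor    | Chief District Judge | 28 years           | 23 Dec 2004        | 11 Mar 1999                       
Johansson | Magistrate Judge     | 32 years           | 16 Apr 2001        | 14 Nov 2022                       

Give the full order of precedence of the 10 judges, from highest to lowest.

By office: Harlow, Leclerc, Vasquez, Okafor and Lund (Chief District Judge); then Greco, Horvat, Mendoza, Johansson and Marino (Magistrate Judge).
Harlow, Leclerc, Vasquez, Okafor and Lund all have years on the bench 28 years, so the next rule applies.
Harlow, Leclerc, Vasquez, Okafor and Lund all have date of first judicial appointment 11 Mar 1999, so the next rule applies.
Among Harlow, Leclerc, Vasquez, Okafor and Lund, by date of commission (earlier first): Harlow (8 Dec 1993) before Leclerc (26 Jan 1999) before Vasquez (26 May 1999) before Okafor (23 Dec 2004) before Lund (17 Mar 2005).
Among Greco, Horvat, Mendoza, Johansson and Marino, by years on the bench (lower first): Greco (2 years) before Horvat (23 years) before Mendoza (30 years) before Johansson and Marino (32 years).
Johansson and Marino both have date of first judicial appointment 14 Nov 2022, so the next rule applies.
Among Johansson and Marino, by date of commission (later first) (reversed rule for this group): Johansson (16 Apr 2001) before Marino (5 Jul 1998).
Full order: Harlow, Leclerc, Vasquez, Okafor, Lund, Greco, Horvat, Mendoza, Johansson, Marino.

Harlow, Leclerc, Vasquez, Okafor, Lund, Greco, Horvat, Mendoza, Johansson, Marino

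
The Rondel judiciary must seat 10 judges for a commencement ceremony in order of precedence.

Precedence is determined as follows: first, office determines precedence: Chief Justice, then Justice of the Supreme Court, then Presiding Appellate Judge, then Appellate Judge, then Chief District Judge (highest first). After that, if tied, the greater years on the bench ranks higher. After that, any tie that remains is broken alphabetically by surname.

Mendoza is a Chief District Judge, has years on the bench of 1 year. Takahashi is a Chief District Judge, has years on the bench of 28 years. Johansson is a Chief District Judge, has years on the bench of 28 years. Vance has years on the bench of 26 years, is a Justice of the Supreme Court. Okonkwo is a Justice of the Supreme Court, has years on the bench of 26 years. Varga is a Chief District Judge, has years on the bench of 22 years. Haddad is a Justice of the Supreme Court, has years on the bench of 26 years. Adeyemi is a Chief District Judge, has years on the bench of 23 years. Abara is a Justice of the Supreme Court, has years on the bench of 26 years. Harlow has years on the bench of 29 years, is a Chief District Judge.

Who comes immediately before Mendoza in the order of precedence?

Varga

By office: Abara, Haddad, Okonkwo and Vance (Justice of the Supreme Court); then Harlow, Johansson, Takahashi, Adeyemi, Varga and Mendoza (Chief District Judge).
Abara, Haddad, Okonkwo and Vance all have years on the bench 26 years, so the next rule applies.
Among Abara, Haddad, Okonkwo and Vance, alphabetically by surname: Abara before Haddad before Okonkwo before Vance.
Among Harlow, Johansson, Takahashi, Adeyemi, Varga and Mendoza, by years on the bench (higher first): Harlow (29 years) before Johansson and Takahashi (28 years) before Adeyemi (23 years) before Varga (22 years) before Mendoza (1 year).
Among Johansson and Takahashi, alphabetically by surname: Johansson before Takahashi.
Order: Abara, Haddad, Okonkwo, Vance, Harlow, Johansson, Takahashi, Adeyemi, Varga, Mendoza.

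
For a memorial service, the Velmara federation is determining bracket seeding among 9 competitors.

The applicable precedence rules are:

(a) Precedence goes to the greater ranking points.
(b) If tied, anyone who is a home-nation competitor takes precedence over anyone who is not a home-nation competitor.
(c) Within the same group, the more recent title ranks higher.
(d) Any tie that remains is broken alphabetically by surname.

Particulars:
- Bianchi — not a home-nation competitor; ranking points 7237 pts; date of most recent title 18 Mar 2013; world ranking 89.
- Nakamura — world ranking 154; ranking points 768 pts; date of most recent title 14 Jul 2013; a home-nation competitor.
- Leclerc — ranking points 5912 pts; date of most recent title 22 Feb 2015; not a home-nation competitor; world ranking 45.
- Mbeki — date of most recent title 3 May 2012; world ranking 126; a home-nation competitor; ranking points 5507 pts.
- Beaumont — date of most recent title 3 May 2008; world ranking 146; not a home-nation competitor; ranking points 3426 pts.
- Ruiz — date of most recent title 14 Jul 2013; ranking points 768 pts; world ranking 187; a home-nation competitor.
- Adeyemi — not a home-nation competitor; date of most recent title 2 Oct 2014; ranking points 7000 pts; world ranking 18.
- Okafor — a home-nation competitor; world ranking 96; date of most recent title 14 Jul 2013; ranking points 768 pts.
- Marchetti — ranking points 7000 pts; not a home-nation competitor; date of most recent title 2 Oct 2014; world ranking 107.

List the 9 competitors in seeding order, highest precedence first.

By ranking points (higher first): Bianchi (7237 pts); then Adeyemi and Marchetti (both 7000 pts); then Leclerc (5912 pts); then Mbeki (5507 pts); then Beaumont (3426 pts); then Nakamura, Okafor and Ruiz (each 768 pts).
Adeyemi and Marchetti are each not a home-nation competitor, so the next rule applies.
Adeyemi and Marchetti both have date of most recent title 2 Oct 2014, so the next rule applies.
Among Adeyemi and Marchetti, alphabetically by surname: Adeyemi before Marchetti.
Nakamura, Okafor and Ruiz are each a home-nation competitor, so the next rule applies.
Nakamura, Okafor and Ruiz all have date of most recent title 14 Jul 2013, so the next rule applies.
Among Nakamura, Okafor and Ruiz, alphabetically by surname: Nakamura before Okafor before Ruiz.
Full order: Bianchi, Adeyemi, Marchetti, Leclerc, Mbeki, Beaumont, Nakamura, Okafor, Ruiz.

Bianchi, Adeyemi, Marchetti, Leclerc, Mbeki, Beaumont, Nakamura, Okafor, Ruiz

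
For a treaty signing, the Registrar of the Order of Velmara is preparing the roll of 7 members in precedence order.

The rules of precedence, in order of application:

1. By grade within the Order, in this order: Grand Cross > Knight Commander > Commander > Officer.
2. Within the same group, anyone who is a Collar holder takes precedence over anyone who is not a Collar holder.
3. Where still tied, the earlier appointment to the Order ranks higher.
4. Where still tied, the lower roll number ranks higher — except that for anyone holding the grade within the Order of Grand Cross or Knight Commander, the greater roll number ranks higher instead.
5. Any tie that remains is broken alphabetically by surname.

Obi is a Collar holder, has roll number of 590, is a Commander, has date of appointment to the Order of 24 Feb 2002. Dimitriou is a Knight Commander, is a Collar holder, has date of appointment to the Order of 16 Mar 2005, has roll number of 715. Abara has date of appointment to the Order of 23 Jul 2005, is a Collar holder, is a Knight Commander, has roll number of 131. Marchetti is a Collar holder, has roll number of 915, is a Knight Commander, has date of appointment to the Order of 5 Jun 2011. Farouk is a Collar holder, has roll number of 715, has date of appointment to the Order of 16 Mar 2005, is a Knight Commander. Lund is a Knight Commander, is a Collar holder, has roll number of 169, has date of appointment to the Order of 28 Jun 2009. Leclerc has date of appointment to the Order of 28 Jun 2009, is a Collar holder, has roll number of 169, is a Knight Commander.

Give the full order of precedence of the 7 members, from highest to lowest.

By grade within the Order: Dimitriou, Farouk, Abara, Leclerc, Lund and Marchetti (Knight Commander); then Obi (Commander).
Dimitriou, Farouk, Abara, Leclerc, Lund and Marchetti are each a Collar holder, so the next rule applies.
Among Dimitriou, Farouk, Abara, Leclerc, Lund and Marchetti, by date of appointment to the Order (earlier first): Dimitriou and Farouk (16 Mar 2005) before Abara (23 Jul 2005) before Leclerc and Lund (28 Jun 2009) before Marchetti (5 Jun 2011).
Dimitriou and Farouk both have roll number 715, so the next rule applies.
Among Dimitriou and Farouk, alphabetically by surname: Dimitriou before Farouk.
Leclerc and Lund both have roll number 169, so the next rule applies.
Among Leclerc and Lund, alphabetically by surname: Leclerc before Lund.
Full order: Dimitriou, Farouk, Abara, Leclerc, Lund, Marchetti, Obi.

Dimitriou, Farouk, Abara, Leclerc, Lund, Marchetti, Obi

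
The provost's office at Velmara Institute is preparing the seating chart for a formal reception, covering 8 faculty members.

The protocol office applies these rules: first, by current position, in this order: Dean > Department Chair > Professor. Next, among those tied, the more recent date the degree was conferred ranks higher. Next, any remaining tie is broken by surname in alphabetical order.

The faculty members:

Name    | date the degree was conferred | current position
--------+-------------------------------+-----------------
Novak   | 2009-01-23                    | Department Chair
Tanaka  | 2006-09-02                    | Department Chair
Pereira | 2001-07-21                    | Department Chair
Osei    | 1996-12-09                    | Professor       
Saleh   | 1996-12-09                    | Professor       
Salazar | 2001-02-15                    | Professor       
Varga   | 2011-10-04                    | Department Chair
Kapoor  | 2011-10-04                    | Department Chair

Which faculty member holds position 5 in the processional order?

By current position: Kapoor, Varga, Novak, Tanaka and Pereira (Department Chair); then Salazar, Osei and Saleh (Professor).
Among Kapoor, Varga, Novak, Tanaka and Pereira, by date the degree was conferred (later first): Kapoor and Varga (2011-10-04) before Novak (2009-01-23) before Tanaka (2006-09-02) before Pereira (2001-07-21).
Among Kapoor and Varga, alphabetically by surname: Kapoor before Varga.
Among Salazar, Osei and Saleh, by date the degree was conferred (later first): Salazar (2001-02-15) before Osei and Saleh (1996-12-09).
Among Osei and Saleh, alphabetically by surname: Osei before Saleh.
Order: Kapoor, Varga, Novak, Tanaka, Pereira, Salazar, Osei, Saleh.

Pereira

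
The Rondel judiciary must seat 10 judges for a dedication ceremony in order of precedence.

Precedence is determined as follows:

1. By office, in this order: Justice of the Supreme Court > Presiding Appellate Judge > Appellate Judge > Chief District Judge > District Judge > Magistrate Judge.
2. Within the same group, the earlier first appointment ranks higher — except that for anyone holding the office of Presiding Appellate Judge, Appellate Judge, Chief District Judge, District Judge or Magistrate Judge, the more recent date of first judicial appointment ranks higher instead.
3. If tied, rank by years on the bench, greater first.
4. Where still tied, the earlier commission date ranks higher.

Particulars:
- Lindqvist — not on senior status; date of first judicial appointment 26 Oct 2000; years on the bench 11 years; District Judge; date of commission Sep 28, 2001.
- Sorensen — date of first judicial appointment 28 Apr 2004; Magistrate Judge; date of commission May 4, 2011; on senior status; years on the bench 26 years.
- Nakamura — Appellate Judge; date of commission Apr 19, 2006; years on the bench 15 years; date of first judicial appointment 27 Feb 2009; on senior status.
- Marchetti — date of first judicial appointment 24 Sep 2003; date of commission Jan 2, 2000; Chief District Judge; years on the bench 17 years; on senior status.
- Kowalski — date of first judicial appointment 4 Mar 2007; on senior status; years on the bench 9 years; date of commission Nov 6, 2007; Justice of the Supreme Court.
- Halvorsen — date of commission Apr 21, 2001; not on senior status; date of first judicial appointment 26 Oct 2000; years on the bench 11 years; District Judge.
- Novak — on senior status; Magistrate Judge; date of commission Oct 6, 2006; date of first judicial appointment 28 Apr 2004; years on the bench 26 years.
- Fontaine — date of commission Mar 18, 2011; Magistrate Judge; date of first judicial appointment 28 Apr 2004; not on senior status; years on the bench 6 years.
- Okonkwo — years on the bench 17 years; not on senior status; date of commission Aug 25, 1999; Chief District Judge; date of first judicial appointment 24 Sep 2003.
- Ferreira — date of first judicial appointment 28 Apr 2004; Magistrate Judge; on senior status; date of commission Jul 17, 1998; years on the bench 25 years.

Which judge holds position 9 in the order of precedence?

Ferreira

By office: Kowalski (Justice of the Supreme Court); then Nakamura (Appellate Judge); then Okonkwo and Marchetti (Chief District Judge); then Halvorsen and Lindqvist (District Judge); then Novak, Sorensen, Ferreira and Fontaine (Magistrate Judge).
Okonkwo and Marchetti both have date of first judicial appointment 24 Sep 2003, so the next rule applies.
Okonkwo and Marchetti both have years on the bench 17 years, so the next rule applies.
Among Okonkwo and Marchetti, by date of commission (earlier first): Okonkwo (Aug 25, 1999) before Marchetti (Jan 2, 2000).
Halvorsen and Lindqvist both have date of first judicial appointment 26 Oct 2000, so the next rule applies.
Halvorsen and Lindqvist both have years on the bench 11 years, so the next rule applies.
Among Halvorsen and Lindqvist, by date of commission (earlier first): Halvorsen (Apr 21, 2001) before Lindqvist (Sep 28, 2001).
Novak, Sorensen, Ferreira and Fontaine all have date of first judicial appointment 28 Apr 2004, so the next rule applies.
Among Novak, Sorensen, Ferreira and Fontaine, by years on the bench (higher first): Novak and Sorensen (26 years) before Ferreira (25 years) before Fontaine (6 years).
Among Novak and Sorensen, by date of commission (earlier first): Novak (Oct 6, 2006) before Sorensen (May 4, 2011).
Order: Kowalski, Nakamura, Okonkwo, Marchetti, Halvorsen, Lindqvist, Novak, Sorensen, Ferreira, Fontaine.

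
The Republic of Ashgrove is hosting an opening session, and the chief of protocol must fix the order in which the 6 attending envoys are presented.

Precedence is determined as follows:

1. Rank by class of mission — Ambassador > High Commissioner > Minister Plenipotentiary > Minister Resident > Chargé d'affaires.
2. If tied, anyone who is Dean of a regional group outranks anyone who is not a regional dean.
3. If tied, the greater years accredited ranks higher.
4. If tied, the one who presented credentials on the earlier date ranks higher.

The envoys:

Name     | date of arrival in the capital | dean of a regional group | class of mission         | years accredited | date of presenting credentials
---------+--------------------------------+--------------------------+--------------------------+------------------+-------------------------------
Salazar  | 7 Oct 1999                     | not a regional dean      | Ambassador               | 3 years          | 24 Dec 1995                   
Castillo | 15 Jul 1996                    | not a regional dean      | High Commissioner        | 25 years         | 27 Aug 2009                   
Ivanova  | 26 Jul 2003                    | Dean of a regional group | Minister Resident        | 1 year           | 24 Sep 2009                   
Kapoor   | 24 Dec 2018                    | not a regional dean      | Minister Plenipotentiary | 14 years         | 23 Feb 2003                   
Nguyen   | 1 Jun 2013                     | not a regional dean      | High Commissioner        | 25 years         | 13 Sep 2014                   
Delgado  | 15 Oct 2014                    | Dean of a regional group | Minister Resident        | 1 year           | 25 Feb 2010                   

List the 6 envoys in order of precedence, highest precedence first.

Salazar, Castillo, Nguyen, Kapoor, Ivanova, Delgado

By class of mission: Salazar (Ambassador); then Castillo and Nguyen (High Commissioner); then Kapoor (Minister Plenipotentiary); then Ivanova and Delgado (Minister Resident).
Castillo and Nguyen are each not a regional dean, so the next rule applies.
Castillo and Nguyen both have years accredited 25 years, so the next rule applies.
Among Castillo and Nguyen, by date of presenting credentials (earlier first): Castillo (27 Aug 2009) before Nguyen (13 Sep 2014).
Ivanova and Delgado are each Dean of a regional group, so the next rule applies.
Ivanova and Delgado both have years accredited 1 year, so the next rule applies.
Among Ivanova and Delgado, by date of presenting credentials (earlier first): Ivanova (24 Sep 2009) before Delgado (25 Feb 2010).
Full order: Salazar, Castillo, Nguyen, Kapoor, Ivanova, Delgado.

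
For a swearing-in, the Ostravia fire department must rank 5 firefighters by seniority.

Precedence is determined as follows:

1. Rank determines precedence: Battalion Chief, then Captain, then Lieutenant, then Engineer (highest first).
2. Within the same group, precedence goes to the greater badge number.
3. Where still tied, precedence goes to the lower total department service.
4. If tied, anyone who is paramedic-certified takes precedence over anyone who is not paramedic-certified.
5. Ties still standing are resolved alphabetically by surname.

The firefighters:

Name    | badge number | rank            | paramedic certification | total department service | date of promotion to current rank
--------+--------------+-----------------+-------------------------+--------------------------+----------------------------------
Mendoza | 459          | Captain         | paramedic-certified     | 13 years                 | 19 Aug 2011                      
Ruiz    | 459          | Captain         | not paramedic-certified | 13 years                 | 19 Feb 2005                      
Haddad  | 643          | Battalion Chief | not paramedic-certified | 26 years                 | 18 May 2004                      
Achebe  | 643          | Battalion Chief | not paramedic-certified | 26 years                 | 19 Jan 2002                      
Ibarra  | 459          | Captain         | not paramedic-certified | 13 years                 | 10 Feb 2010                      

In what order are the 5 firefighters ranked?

Achebe, Haddad, Mendoza, Ibarra, Ruiz

By rank: Achebe and Haddad (Battalion Chief); then Mendoza, Ibarra and Ruiz (Captain).
Achebe and Haddad both have badge number 643, so the next rule applies.
Achebe and Haddad both have total department service 26 years, so the next rule applies.
Achebe and Haddad are each not paramedic-certified, so the next rule applies.
Among Achebe and Haddad, alphabetically by surname: Achebe before Haddad.
Mendoza, Ibarra and Ruiz all have badge number 459, so the next rule applies.
Mendoza, Ibarra and Ruiz all have total department service 13 years, so the next rule applies.
Among Mendoza, Ibarra and Ruiz, paramedic-certified before not paramedic-certified: Mendoza (paramedic-certified) before Ibarra and Ruiz (not paramedic-certified).
Among Ibarra and Ruiz, alphabetically by surname: Ibarra before Ruiz.
Full order: Achebe, Haddad, Mendoza, Ibarra, Ruiz.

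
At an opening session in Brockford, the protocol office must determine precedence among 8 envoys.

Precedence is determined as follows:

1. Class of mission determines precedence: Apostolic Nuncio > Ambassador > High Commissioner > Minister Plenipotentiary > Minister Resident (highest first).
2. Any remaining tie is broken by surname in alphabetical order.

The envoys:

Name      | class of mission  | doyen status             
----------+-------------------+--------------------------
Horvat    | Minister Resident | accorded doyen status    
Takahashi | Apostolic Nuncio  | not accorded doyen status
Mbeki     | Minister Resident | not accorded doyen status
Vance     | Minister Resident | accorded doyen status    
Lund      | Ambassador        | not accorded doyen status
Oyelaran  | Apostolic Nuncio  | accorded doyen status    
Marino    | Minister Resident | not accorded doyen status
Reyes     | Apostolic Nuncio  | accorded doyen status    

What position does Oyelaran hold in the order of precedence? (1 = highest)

1

By class of mission: Oyelaran, Reyes and Takahashi (Apostolic Nuncio); then Lund (Ambassador); then Horvat, Marino, Mbeki and Vance (Minister Resident).
Among Oyelaran, Reyes and Takahashi, alphabetically by surname: Oyelaran before Reyes before Takahashi.
Among Horvat, Marino, Mbeki and Vance, alphabetically by surname: Horvat before Marino before Mbeki before Vance.
Order: Oyelaran, Reyes, Takahashi, Lund, Horvat, Marino, Mbeki, Vance. So position 1.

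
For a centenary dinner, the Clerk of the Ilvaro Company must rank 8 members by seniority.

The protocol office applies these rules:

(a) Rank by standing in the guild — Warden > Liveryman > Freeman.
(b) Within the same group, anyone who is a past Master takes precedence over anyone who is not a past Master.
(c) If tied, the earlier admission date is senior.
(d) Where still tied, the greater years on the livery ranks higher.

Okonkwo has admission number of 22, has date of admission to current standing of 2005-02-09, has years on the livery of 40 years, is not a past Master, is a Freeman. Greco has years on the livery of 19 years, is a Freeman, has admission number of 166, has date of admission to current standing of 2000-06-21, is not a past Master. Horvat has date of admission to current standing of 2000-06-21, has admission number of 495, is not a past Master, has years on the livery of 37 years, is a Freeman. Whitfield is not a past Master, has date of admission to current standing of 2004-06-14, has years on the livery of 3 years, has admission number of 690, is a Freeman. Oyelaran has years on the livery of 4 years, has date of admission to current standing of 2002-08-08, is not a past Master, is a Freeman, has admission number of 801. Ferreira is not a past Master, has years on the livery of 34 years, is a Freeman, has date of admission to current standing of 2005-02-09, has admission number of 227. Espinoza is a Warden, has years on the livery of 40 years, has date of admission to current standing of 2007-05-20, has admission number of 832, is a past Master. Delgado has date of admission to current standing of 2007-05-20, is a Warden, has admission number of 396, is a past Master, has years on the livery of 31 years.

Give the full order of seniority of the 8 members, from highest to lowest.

Espinoza, Delgado, Horvat, Greco, Oyelaran, Whitfield, Okonkwo, Ferreira

By standing in the guild: Espinoza and Delgado (Warden); then Horvat, Greco, Oyelaran, Whitfield, Okonkwo and Ferreira (Freeman).
Espinoza and Delgado are each a past Master, so the next rule applies.
Espinoza and Delgado both have date of admission to current standing 2007-05-20, so the next rule applies.
Among Espinoza and Delgado, by years on the livery (higher first): Espinoza (40 years) before Delgado (31 years).
Horvat, Greco, Oyelaran, Whitfield, Okonkwo and Ferreira are each not a past Master, so the next rule applies.
Among Horvat, Greco, Oyelaran, Whitfield, Okonkwo and Ferreira, by date of admission to current standing (earlier first): Horvat and Greco (2000-06-21) before Oyelaran (2002-08-08) before Whitfield (2004-06-14) before Okonkwo and Ferreira (2005-02-09).
Among Horvat and Greco, by years on the livery (higher first): Horvat (37 years) before Greco (19 years).
Among Okonkwo and Ferreira, by years on the livery (higher first): Okonkwo (40 years) before Ferreira (34 years).
Full order: Espinoza, Delgado, Horvat, Greco, Oyelaran, Whitfield, Okonkwo, Ferreira.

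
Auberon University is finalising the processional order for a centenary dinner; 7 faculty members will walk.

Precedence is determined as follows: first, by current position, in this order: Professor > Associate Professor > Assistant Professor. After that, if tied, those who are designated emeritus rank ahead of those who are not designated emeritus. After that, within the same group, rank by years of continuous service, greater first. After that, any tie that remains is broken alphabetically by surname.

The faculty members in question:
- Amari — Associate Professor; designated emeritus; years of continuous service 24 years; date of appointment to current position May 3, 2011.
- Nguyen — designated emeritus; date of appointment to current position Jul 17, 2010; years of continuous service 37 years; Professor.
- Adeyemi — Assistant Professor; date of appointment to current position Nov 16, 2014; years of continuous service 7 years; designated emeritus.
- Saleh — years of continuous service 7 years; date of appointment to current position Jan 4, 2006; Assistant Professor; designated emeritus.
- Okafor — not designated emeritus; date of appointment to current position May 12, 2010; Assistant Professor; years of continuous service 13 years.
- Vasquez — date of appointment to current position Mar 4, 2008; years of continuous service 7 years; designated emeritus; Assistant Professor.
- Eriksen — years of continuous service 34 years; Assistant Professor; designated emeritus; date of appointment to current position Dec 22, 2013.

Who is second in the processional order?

Amari

By current position: Nguyen (Professor); then Amari (Associate Professor); then Eriksen, Adeyemi, Saleh, Vasquez and Okafor (Assistant Professor).
Among Eriksen, Adeyemi, Saleh, Vasquez and Okafor, designated emeritus before not designated emeritus: Eriksen, Adeyemi, Saleh and Vasquez (designated emeritus) before Okafor (not designated emeritus).
Among Eriksen, Adeyemi, Saleh and Vasquez, by years of continuous service (higher first): Eriksen (34 years) before Adeyemi, Saleh and Vasquez (7 years).
Among Adeyemi, Saleh and Vasquez, alphabetically by surname: Adeyemi before Saleh before Vasquez.
Order: Nguyen, Amari, Eriksen, Adeyemi, Saleh, Vasquez, Okafor.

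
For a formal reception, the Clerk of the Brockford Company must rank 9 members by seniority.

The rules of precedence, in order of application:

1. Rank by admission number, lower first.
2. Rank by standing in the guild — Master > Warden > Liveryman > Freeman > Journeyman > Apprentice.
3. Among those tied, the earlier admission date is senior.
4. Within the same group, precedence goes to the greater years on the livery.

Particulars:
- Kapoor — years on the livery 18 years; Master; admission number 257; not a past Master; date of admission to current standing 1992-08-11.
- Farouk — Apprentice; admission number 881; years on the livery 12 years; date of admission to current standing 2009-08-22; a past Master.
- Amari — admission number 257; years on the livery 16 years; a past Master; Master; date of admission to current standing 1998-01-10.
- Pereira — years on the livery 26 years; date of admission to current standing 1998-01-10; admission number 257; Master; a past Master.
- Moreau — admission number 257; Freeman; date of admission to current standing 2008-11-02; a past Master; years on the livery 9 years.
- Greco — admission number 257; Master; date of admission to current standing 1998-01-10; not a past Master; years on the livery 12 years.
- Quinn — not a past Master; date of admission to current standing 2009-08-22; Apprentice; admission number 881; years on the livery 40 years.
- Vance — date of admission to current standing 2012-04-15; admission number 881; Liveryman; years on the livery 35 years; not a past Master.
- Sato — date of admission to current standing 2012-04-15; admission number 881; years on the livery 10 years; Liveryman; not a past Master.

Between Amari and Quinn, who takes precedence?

By admission number (lower first): Kapoor, Pereira, Amari, Greco and Moreau (each 257); then Vance, Sato, Quinn and Farouk (each 881).
Among Kapoor, Pereira, Amari, Greco and Moreau, by standing in the guild: Kapoor, Pereira, Amari and Greco (Master) before Moreau (Freeman).
Among Kapoor, Pereira, Amari and Greco, by date of admission to current standing (earlier first): Kapoor (1992-08-11) before Pereira, Amari and Greco (1998-01-10).
Among Pereira, Amari and Greco, by years on the livery (higher first): Pereira (26 years) before Amari (16 years) before Greco (12 years).
Among Vance, Sato, Quinn and Farouk, by standing in the guild: Vance and Sato (Liveryman) before Quinn and Farouk (Apprentice).
Vance and Sato both have date of admission to current standing 2012-04-15, so the next rule applies.
Among Vance and Sato, by years on the livery (higher first): Vance (35 years) before Sato (10 years).
Quinn and Farouk both have date of admission to current standing 2009-08-22, so the next rule applies.
Among Quinn and Farouk, by years on the livery (higher first): Quinn (40 years) before Farouk (12 years).
So Amari takes precedence.

Amari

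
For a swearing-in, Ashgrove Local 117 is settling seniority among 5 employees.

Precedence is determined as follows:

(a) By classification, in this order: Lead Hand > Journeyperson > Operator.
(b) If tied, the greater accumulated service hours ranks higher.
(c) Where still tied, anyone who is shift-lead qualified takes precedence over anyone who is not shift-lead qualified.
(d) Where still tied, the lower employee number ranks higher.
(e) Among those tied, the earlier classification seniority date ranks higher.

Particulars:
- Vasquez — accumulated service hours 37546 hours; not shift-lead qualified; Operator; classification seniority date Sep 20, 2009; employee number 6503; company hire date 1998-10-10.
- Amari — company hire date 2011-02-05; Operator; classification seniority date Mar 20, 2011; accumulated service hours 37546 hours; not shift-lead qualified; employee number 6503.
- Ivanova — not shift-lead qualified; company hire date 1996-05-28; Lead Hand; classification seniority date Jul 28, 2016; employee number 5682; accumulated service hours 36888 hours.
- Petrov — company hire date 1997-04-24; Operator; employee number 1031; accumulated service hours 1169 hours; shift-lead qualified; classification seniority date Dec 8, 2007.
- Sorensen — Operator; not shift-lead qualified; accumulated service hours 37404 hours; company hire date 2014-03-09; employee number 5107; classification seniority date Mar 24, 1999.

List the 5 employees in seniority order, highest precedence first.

By classification: Ivanova (Lead Hand); then Vasquez, Amari, Sorensen and Petrov (Operator).
Among Vasquez, Amari, Sorensen and Petrov, by accumulated service hours (higher first): Vasquez and Amari (37546 hours) before Sorensen (37404 hours) before Petrov (1169 hours).
Vasquez and Amari are each not shift-lead qualified, so the next rule applies.
Vasquez and Amari both have employee number 6503, so the next rule applies.
Among Vasquez and Amari, by classification seniority date (earlier first): Vasquez (Sep 20, 2009) before Amari (Mar 20, 2011).
Full order: Ivanova, Vasquez, Amari, Sorensen, Petrov.

Ivanova, Vasquez, Amari, Sorensen, Petrov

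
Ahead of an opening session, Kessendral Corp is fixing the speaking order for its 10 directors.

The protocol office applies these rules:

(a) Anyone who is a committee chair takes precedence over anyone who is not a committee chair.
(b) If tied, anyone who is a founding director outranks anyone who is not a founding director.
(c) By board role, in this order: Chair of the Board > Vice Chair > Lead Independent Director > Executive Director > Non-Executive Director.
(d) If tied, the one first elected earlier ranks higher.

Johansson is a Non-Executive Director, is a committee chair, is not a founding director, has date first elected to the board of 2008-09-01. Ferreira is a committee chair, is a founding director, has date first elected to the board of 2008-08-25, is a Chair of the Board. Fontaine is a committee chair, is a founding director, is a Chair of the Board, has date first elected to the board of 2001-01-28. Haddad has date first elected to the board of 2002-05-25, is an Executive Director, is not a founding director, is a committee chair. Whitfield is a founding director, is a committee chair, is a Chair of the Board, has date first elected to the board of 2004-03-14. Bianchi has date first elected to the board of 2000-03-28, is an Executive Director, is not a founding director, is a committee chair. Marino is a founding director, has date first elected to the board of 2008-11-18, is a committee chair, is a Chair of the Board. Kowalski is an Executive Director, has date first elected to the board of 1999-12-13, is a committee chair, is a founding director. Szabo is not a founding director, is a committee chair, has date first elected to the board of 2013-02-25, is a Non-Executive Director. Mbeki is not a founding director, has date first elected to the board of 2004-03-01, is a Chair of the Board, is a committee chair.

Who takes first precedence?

By the first rule: Fontaine, Whitfield, Ferreira, Marino, Kowalski, Mbeki, Bianchi, Haddad, Johansson and Szabo (each a committee chair).
Among Fontaine, Whitfield, Ferreira, Marino, Kowalski, Mbeki, Bianchi, Haddad, Johansson and Szabo, a founding director before not a founding director: Fontaine, Whitfield, Ferreira, Marino and Kowalski (a founding director) before Mbeki, Bianchi, Haddad, Johansson and Szabo (not a founding director).
Among Fontaine, Whitfield, Ferreira, Marino and Kowalski, by board role: Fontaine, Whitfield, Ferreira and Marino (Chair of the Board) before Kowalski (Executive Director).
Among Fontaine, Whitfield, Ferreira and Marino, by date first elected to the board (earlier first): Fontaine (2001-01-28) before Whitfield (2004-03-14) before Ferreira (2008-08-25) before Marino (2008-11-18).
Among Mbeki, Bianchi, Haddad, Johansson and Szabo, by board role: Mbeki (Chair of the Board) before Bianchi and Haddad (Executive Director) before Johansson and Szabo (Non-Executive Director).
Among Bianchi and Haddad, by date first elected to the board (earlier first): Bianchi (2000-03-28) before Haddad (2002-05-25).
Among Johansson and Szabo, by date first elected to the board (earlier first): Johansson (2008-09-01) before Szabo (2013-02-25).
Order: Fontaine, Whitfield, Ferreira, Marino, Kowalski, Mbeki, Bianchi, Haddad, Johansson, Szabo.

Fontaine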